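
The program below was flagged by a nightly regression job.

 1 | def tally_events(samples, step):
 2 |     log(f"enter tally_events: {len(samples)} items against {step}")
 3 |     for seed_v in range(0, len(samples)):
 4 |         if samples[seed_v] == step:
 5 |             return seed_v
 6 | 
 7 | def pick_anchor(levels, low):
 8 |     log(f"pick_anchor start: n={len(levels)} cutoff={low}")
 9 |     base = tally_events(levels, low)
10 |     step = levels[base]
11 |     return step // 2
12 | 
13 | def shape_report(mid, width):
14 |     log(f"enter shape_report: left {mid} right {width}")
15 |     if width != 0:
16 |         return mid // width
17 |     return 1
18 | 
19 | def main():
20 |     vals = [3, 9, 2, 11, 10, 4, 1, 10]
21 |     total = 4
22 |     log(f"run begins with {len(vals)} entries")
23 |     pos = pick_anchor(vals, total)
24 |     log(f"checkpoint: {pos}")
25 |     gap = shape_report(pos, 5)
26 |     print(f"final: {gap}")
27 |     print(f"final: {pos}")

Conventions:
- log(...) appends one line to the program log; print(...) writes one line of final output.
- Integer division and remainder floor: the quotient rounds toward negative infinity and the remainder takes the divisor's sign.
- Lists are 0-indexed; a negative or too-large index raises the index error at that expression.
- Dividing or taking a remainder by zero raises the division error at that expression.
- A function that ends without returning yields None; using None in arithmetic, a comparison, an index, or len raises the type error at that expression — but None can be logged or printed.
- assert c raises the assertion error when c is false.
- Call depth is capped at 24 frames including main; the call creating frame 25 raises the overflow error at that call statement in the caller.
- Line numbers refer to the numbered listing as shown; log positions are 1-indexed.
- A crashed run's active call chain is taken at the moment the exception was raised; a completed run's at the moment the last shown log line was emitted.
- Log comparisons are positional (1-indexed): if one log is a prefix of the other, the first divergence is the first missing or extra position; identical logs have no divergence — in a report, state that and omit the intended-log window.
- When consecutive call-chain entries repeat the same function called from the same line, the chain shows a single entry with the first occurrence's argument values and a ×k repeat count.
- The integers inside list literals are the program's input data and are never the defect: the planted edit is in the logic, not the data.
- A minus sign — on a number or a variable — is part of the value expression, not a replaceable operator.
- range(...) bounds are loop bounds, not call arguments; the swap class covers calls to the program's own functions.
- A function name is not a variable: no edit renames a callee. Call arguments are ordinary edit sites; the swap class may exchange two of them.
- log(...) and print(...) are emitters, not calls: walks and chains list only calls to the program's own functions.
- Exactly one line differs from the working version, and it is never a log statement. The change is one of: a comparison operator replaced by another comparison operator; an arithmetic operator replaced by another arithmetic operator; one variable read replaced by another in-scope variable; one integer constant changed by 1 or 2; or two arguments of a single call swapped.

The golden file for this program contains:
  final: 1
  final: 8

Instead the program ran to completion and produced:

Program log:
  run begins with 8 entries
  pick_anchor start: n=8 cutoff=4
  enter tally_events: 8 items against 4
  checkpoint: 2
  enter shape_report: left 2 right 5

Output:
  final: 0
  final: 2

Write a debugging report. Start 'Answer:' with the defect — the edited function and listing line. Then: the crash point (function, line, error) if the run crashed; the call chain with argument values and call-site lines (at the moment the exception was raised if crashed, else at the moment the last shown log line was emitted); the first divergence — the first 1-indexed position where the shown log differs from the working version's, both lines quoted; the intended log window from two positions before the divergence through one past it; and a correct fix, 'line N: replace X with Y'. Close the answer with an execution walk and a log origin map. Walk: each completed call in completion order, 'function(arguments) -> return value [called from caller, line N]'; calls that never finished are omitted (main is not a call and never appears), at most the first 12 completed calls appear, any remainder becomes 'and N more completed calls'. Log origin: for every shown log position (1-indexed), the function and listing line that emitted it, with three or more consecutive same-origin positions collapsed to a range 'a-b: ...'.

Answer: the defect is in pick_anchor at line 11.
Key fact: Everything matches until log position 4, which reads 'checkpoint: 2' in place of 'checkpoint: 8'.
Call chain: main -> shape_report(2, 5) (called at line 25).
First divergence: at position 4 the run shows 'checkpoint: 2' where the working version logs 'checkpoint: 8'.
Intended log window:
  2: pick_anchor start: n=8 cutoff=4
  3: enter tally_events: 8 items against 4
  4: checkpoint: 8
  5: enter shape_report: left 8 right 5
Execution walk:
  tally_events([3, 9, 2, 11, 10, 4, 1, 10], 4) -> 5  [called from pick_anchor, line 9]
  pick_anchor([3, 9, 2, 11, 10, 4, 1, 10], 4) -> 2  [called from main, line 23]
  shape_report(2, 5) -> 0  [called from main, line 25]
Log origin:
  1: from main, line 22
  2: from pick_anchor, line 8
  3: from tally_events, line 2
  4: from main, line 24
  5: from shape_report, line 14
A correct fix: line 11: replace `//` with `*`.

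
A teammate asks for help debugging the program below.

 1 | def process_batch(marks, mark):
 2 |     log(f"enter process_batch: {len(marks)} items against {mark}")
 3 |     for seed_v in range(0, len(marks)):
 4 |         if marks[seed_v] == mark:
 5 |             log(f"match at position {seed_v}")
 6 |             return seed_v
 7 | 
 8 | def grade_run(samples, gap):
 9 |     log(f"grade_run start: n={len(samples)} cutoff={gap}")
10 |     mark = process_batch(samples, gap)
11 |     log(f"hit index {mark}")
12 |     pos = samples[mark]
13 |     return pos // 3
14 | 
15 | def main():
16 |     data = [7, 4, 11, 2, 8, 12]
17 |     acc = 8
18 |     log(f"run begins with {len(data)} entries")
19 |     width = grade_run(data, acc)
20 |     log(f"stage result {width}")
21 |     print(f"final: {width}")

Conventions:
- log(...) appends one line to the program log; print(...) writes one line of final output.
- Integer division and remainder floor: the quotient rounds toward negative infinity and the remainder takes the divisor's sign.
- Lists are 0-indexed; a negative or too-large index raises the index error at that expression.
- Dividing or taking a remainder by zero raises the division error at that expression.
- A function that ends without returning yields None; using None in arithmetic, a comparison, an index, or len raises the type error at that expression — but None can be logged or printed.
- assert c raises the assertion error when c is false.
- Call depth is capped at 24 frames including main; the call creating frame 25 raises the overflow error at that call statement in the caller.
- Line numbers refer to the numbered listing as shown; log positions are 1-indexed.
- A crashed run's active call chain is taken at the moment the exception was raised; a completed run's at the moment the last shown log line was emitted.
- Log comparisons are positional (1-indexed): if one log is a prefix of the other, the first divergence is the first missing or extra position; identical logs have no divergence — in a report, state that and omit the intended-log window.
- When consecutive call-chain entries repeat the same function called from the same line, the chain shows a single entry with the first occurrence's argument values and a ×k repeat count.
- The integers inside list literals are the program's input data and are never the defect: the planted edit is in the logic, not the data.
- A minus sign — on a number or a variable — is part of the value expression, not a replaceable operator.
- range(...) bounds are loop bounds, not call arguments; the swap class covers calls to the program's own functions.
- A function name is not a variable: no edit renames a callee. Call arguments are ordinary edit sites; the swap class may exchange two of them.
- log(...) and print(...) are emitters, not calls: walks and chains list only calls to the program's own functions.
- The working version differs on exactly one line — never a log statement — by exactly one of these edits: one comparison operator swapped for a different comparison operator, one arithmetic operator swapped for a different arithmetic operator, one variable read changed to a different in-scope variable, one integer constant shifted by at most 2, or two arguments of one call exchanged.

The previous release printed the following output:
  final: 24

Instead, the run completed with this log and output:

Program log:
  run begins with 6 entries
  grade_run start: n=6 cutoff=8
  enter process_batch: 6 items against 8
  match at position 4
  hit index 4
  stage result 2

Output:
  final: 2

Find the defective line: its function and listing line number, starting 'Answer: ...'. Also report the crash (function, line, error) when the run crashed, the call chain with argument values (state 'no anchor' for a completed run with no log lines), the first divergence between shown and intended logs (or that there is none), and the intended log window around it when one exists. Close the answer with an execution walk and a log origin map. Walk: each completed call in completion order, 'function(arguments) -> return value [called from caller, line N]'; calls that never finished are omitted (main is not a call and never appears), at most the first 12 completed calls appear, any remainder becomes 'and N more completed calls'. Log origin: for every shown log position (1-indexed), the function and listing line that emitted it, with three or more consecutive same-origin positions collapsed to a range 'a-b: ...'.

Answer: the defect is in grade_run at line 13.
Key observation: Log line 6 is where behavior first shows: 'stage result 2' appears instead of 'stage result 24'.
Call chain: main.
First divergence: at position 6 the run shows 'stage result 2' where the working version logs 'stage result 24'.
Intended log window:
  4: match at position 4
  5: hit index 4
  6: stage result 24
Execution walk:
  process_batch([7, 4, 11, 2, 8, 12], 8) -> 4  [called from grade_run, line 10]
  grade_run([7, 4, 11, 2, 8, 12], 8) -> 2  [called from main, line 19]
Log origin:
  1: logged in main at line 18
  2: logged in grade_run at line 9
  3: logged in process_batch at line 2
  4: logged in process_batch at line 5
  5: logged in grade_run at line 11
  6: logged in main at line 20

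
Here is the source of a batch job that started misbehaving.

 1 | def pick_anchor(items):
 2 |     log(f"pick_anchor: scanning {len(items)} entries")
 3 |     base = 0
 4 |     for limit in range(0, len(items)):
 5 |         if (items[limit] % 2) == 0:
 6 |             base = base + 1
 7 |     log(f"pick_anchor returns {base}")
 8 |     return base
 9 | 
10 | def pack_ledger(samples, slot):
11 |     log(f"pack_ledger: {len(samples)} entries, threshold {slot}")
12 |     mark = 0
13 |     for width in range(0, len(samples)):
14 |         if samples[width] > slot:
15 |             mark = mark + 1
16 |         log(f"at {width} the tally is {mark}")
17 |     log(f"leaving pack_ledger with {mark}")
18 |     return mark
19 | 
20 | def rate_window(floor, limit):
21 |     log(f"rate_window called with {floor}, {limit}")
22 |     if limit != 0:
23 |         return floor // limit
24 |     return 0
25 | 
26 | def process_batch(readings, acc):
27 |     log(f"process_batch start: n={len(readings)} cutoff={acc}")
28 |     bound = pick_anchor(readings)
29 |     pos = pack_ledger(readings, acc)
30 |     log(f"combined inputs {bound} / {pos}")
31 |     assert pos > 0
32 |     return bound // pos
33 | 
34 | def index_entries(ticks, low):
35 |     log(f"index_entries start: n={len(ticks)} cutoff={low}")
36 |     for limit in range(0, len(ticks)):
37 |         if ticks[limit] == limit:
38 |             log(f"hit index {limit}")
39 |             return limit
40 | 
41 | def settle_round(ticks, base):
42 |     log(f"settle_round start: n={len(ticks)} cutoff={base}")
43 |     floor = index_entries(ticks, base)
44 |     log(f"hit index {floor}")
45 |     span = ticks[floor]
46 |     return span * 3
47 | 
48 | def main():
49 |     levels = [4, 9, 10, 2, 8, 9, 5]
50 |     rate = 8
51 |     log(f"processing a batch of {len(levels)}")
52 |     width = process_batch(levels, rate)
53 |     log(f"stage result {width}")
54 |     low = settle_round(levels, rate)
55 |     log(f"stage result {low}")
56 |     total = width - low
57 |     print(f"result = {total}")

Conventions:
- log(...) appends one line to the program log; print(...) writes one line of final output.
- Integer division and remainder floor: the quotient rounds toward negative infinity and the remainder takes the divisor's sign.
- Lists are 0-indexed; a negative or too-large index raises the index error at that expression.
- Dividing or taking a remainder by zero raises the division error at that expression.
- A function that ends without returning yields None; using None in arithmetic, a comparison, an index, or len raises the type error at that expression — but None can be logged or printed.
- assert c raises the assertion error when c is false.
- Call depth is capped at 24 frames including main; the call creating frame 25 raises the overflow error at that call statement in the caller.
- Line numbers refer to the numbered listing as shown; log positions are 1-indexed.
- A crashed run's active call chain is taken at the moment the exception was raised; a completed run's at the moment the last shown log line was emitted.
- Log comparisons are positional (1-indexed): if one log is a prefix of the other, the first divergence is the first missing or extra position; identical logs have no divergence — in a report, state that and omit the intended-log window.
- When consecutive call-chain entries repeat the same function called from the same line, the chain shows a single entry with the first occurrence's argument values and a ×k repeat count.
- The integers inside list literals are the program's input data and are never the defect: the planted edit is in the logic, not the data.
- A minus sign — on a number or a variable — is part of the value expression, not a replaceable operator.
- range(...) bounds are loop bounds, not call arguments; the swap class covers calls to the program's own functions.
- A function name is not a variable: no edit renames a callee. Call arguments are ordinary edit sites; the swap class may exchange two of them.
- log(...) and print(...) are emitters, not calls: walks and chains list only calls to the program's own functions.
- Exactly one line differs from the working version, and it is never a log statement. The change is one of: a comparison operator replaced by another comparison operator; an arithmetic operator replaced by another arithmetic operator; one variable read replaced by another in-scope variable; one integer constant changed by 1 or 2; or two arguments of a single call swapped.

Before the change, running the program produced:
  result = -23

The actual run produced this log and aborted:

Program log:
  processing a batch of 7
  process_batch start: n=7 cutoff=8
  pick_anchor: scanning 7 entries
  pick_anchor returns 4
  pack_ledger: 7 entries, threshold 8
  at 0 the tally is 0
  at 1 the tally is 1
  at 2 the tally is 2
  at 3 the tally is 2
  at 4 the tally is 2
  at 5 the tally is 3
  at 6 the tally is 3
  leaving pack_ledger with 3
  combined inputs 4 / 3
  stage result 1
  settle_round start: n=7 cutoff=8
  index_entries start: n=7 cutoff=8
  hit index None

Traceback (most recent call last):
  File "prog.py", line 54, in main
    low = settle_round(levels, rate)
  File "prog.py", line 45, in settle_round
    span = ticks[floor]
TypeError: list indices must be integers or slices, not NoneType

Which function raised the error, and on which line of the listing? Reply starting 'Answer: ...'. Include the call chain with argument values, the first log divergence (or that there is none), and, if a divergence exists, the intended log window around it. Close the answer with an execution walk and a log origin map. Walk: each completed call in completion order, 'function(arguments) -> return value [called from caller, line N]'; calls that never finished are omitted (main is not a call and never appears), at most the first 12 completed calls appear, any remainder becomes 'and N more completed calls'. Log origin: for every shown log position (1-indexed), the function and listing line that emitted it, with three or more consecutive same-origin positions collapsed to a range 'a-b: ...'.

Answer: the error was raised in settle_round, line 45.
Key fact: Everything matches until log position 18, which reads 'hit index None' in place of 'hit index 4'.
Call chain: main -> settle_round([4, 9, 10, 2, 8, 9, 5], 8) (called at line 54).
First divergence: position 18 — shown 'hit index None', intended 'hit index 4'.
Intended log window:
  16: settle_round start: n=7 cutoff=8
  17: index_entries start: n=7 cutoff=8
  18: hit index 4
  19: hit index 4
Execution walk:
  pick_anchor([4, 9, 10, 2, 8, 9, 5]) -> 4  [called from process_batch, line 28]
  pack_ledger([4, 9, 10, 2, 8, 9, 5], 8) -> 3  [called from process_batch, line 29]
  process_batch([4, 9, 10, 2, 8, 9, 5], 8) -> 1  [called from main, line 52]
  index_entries([4, 9, 10, 2, 8, 9, 5], 8) -> None  [called from settle_round, line 43]
Log line origins:
  1: emitted by main (line 51)
  2: emitted by process_batch (line 27)
  3: emitted by pick_anchor (line 2)
  4: emitted by pick_anchor (line 7)
  5: emitted by pack_ledger (line 11)
  6-12: emitted by pack_ledger (line 16)
  13: emitted by pack_ledger (line 17)
  14: emitted by process_batch (line 30)
  15: emitted by main (line 53)
  16: emitted by settle_round (line 42)
  17: emitted by index_entries (line 35)
  18: emitted by settle_round (line 44)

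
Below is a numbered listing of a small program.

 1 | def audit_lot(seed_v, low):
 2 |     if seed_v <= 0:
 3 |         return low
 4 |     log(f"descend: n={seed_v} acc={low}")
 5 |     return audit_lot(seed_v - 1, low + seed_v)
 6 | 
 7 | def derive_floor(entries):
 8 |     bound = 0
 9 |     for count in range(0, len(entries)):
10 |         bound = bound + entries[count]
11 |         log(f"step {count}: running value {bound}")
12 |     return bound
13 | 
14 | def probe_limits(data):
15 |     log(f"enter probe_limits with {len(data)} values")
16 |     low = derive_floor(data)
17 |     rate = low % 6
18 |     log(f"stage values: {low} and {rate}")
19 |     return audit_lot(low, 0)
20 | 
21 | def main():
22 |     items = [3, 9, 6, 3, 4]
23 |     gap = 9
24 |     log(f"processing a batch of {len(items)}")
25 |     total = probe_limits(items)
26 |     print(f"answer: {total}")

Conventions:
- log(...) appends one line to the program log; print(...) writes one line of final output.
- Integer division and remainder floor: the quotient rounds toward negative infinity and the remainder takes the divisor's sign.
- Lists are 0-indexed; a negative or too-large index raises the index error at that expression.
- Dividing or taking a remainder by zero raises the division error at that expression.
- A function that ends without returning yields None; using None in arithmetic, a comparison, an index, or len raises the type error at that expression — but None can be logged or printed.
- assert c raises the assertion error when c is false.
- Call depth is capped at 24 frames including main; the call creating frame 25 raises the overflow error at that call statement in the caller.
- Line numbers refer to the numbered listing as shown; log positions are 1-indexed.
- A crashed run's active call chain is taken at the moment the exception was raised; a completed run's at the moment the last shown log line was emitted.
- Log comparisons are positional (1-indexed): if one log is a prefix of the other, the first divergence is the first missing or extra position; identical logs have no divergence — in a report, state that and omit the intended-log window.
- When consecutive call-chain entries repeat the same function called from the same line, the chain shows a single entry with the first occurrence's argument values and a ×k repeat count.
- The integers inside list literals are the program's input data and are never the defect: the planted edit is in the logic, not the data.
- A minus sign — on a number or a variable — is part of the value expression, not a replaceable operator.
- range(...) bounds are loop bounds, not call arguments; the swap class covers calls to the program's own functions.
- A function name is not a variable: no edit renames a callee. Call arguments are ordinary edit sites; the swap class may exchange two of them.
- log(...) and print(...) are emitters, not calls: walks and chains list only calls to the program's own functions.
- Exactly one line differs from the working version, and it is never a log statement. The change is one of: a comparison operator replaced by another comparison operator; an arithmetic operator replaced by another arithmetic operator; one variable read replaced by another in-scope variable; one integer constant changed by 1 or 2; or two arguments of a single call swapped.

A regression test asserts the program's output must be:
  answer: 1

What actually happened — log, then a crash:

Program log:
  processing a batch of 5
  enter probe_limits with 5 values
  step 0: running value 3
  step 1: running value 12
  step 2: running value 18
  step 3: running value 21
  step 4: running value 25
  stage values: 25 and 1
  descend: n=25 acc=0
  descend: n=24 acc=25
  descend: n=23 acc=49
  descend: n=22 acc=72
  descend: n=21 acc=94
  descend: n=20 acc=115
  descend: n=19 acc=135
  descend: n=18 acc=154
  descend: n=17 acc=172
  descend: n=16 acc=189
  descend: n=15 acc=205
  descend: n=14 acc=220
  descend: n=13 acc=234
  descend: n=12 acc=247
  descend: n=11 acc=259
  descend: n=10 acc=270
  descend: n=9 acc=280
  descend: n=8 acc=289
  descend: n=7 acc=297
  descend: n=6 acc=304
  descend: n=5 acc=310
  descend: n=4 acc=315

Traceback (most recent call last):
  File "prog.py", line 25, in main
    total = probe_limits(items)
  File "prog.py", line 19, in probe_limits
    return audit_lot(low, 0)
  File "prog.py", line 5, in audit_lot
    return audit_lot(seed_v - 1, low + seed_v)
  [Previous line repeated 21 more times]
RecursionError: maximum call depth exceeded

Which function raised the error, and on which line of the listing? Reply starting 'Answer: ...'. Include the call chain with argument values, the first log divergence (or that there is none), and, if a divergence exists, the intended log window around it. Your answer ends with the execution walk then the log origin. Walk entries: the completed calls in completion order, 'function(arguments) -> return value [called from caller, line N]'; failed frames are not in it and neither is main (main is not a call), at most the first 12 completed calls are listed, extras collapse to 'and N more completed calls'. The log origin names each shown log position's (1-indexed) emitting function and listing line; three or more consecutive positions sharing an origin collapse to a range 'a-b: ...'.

Answer: the error was raised in audit_lot, line 5.
Key fact: The earliest visible damage is log position 9 — 'descend: n=25 acc=0' rather than the intended 'descend: n=1 acc=0'.
Call chain: main -> probe_limits([3, 9, 6, 3, 4]) (called at line 25) -> audit_lot(25, 0) (called at line 19) -> audit_lot(24, 25) (called at line 5) ×21.
First divergence: position 9; shown 'descend: n=25 acc=0' vs intended 'descend: n=1 acc=0'.
Intended log window:
  7: step 4: running value 25
  8: stage values: 25 and 1
  9: descend: n=1 acc=0
Execution walk:
  derive_floor([3, 9, 6, 3, 4]) -> 25  [called from probe_limits, line 16]
Origin of each log line:
  1: from main, line 24
  2: from probe_limits, line 15
  3-7: from derive_floor, line 11
  8: from probe_limits, line 18
  9-30: from audit_lot, line 4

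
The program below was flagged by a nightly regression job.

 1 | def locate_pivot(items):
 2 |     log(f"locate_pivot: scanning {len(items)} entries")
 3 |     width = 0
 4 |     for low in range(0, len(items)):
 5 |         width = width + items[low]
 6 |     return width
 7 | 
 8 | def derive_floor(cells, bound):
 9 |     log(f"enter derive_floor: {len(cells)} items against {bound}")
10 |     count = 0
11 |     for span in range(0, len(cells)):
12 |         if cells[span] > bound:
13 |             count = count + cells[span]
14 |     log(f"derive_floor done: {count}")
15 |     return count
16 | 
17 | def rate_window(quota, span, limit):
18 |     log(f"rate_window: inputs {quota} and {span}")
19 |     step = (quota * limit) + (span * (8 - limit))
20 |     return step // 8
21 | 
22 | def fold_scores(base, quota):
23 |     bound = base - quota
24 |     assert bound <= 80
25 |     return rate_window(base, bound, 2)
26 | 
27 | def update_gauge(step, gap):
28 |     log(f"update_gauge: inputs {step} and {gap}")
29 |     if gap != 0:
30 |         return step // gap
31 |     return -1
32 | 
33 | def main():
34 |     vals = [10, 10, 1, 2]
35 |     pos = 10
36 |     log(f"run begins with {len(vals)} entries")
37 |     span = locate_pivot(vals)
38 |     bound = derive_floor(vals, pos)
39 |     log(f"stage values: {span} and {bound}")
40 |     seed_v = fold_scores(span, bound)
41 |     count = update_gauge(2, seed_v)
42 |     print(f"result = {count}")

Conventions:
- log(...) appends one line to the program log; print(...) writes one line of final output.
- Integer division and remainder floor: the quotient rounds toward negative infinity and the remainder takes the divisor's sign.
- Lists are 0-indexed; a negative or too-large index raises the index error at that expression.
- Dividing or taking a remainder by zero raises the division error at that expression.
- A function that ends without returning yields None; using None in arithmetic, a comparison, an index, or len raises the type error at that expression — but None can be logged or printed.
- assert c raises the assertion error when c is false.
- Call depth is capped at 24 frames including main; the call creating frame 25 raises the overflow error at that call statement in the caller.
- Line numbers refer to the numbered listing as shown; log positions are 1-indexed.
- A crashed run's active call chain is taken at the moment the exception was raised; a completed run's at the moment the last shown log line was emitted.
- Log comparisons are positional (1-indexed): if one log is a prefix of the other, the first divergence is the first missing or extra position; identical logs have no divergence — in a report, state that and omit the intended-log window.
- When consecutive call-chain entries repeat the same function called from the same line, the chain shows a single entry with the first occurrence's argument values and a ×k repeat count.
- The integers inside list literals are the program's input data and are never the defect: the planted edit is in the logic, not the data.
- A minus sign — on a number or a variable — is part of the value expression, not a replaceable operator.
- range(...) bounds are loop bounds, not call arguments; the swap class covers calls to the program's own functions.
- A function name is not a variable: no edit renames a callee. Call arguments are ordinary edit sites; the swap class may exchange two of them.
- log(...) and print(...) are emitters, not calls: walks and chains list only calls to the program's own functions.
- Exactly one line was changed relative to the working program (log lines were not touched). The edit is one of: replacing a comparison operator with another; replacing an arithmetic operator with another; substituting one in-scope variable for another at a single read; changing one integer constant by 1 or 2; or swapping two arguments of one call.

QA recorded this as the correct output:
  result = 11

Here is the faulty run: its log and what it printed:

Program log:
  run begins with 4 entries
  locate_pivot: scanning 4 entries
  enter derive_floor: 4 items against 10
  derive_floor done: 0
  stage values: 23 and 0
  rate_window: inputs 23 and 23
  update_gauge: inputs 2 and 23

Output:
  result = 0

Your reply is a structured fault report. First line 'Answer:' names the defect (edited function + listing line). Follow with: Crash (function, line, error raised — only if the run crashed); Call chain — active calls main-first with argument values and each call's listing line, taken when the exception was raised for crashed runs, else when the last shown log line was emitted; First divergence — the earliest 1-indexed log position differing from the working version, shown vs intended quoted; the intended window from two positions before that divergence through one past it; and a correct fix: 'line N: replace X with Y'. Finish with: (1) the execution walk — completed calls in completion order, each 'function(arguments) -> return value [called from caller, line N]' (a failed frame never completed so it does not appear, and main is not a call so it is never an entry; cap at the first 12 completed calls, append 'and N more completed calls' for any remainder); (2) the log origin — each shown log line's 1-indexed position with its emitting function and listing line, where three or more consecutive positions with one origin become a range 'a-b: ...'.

Answer: the defect is in main at line 41.
The tell: The earliest visible damage is log position 7 — 'update_gauge: inputs 2 and 23' rather than the intended 'update_gauge: inputs 23 and 2'.
Call chain: main -> update_gauge(2, 23) (called at line 41).
First divergence: position 7; shown 'update_gauge: inputs 2 and 23' vs intended 'update_gauge: inputs 23 and 2'.
Intended log window:
  5: stage values: 23 and 0
  6: rate_window: inputs 23 and 23
  7: update_gauge: inputs 23 and 2
Execution walk:
  locate_pivot([10, 10, 1, 2]) -> 23  [called from main, line 37]
  derive_floor([10, 10, 1, 2], 10) -> 0  [called from main, line 38]
  rate_window(23, 23, 2) -> 23  [called from fold_scores, line 25]
  fold_scores(23, 0) -> 23  [called from main, line 40]
  update_gauge(2, 23) -> 0  [called from main, line 41]
Origin of each log line:
  1: logged in main at line 36
  2: logged in locate_pivot at line 2
  3: logged in derive_floor at line 9
  4: logged in derive_floor at line 14
  5: logged in main at line 39
  6: logged in rate_window at line 18
  7: logged in update_gauge at line 28
A correct fix: line 41: replace `update_gauge(2, seed_v)` with `update_gauge(seed_v, 2)`.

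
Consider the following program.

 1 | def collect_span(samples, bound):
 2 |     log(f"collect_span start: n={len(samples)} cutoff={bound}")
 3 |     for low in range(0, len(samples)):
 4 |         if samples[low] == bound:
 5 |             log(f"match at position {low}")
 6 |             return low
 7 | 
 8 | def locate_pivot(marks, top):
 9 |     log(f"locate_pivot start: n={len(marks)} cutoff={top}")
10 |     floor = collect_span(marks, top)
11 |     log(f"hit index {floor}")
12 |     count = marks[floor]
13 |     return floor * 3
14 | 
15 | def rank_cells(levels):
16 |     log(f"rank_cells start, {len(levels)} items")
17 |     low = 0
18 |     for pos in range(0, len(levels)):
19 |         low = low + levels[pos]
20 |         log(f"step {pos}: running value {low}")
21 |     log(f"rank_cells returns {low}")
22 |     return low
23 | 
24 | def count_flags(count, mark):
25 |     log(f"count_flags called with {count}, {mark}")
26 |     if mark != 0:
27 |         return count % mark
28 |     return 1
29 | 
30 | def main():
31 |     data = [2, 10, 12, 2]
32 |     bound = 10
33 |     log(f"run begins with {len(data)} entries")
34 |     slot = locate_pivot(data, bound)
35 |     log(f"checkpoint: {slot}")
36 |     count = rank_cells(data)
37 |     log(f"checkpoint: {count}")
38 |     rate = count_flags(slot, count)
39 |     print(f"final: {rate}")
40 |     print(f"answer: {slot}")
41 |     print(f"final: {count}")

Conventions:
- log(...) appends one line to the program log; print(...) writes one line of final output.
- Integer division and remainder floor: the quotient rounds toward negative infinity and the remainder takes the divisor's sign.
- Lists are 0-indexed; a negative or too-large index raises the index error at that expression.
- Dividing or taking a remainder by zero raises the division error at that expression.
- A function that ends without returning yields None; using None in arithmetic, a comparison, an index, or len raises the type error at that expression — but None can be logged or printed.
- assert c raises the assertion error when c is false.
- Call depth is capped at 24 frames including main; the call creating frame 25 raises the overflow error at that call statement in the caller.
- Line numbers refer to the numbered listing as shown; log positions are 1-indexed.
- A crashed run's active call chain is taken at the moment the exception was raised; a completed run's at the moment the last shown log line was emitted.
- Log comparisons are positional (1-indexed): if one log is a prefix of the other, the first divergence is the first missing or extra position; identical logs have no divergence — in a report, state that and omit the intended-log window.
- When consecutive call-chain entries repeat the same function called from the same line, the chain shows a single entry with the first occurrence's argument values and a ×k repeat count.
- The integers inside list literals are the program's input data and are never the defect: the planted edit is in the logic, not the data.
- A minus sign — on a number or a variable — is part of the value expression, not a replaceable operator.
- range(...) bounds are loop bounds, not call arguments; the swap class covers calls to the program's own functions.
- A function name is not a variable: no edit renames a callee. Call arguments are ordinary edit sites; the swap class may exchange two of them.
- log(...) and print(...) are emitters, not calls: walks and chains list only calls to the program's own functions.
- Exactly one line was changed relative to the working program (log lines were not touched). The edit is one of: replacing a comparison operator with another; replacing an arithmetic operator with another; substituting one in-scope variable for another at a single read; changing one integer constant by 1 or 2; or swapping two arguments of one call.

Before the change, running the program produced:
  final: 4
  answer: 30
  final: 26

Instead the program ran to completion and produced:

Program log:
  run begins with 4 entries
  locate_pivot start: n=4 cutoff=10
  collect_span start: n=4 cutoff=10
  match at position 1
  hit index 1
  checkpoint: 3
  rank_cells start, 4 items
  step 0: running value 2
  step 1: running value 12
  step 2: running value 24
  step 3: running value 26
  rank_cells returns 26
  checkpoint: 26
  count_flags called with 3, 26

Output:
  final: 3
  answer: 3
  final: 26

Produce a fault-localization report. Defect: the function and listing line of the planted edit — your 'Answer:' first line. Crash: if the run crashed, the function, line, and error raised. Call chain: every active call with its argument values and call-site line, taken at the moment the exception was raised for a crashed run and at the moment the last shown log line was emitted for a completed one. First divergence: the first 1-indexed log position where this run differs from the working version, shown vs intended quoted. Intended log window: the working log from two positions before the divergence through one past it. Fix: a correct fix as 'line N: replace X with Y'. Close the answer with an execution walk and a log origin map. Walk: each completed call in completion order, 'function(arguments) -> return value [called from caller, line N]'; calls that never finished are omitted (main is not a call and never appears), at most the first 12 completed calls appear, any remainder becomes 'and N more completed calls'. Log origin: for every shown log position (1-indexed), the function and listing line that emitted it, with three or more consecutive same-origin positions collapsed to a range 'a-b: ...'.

Answer: the defect is in locate_pivot at line 13.
Core observation: The earliest visible damage is log position 6 — 'checkpoint: 3' rather than the intended 'checkpoint: 30'.
Call chain: main -> count_flags(3, 26) (called at line 38).
First divergence: at position 6 the run shows 'checkpoint: 3' where the working version logs 'checkpoint: 30'.
Intended log window:
  4: match at position 1
  5: hit index 1
  6: checkpoint: 30
  7: rank_cells start, 4 items
Execution walk:
  collect_span([2, 10, 12, 2], 10) -> 1  [called from locate_pivot, line 10]
  locate_pivot([2, 10, 12, 2], 10) -> 3  [called from main, line 34]
  rank_cells([2, 10, 12, 2]) -> 26  [called from main, line 36]
  count_flags(3, 26) -> 3  [called from main, line 38]
Log origins:
  1: logged in main at line 33
  2: logged in locate_pivot at line 9
  3: logged in collect_span at line 2
  4: logged in collect_span at line 5
  5: logged in locate_pivot at line 11
  6: logged in main at line 35
  7: logged in rank_cells at line 16
  8-11: logged in rank_cells at line 20
  12: logged in rank_cells at line 21
  13: logged in main at line 37
  14: logged in count_flags at line 25
A correct fix: line 13: replace `floor` with `count`.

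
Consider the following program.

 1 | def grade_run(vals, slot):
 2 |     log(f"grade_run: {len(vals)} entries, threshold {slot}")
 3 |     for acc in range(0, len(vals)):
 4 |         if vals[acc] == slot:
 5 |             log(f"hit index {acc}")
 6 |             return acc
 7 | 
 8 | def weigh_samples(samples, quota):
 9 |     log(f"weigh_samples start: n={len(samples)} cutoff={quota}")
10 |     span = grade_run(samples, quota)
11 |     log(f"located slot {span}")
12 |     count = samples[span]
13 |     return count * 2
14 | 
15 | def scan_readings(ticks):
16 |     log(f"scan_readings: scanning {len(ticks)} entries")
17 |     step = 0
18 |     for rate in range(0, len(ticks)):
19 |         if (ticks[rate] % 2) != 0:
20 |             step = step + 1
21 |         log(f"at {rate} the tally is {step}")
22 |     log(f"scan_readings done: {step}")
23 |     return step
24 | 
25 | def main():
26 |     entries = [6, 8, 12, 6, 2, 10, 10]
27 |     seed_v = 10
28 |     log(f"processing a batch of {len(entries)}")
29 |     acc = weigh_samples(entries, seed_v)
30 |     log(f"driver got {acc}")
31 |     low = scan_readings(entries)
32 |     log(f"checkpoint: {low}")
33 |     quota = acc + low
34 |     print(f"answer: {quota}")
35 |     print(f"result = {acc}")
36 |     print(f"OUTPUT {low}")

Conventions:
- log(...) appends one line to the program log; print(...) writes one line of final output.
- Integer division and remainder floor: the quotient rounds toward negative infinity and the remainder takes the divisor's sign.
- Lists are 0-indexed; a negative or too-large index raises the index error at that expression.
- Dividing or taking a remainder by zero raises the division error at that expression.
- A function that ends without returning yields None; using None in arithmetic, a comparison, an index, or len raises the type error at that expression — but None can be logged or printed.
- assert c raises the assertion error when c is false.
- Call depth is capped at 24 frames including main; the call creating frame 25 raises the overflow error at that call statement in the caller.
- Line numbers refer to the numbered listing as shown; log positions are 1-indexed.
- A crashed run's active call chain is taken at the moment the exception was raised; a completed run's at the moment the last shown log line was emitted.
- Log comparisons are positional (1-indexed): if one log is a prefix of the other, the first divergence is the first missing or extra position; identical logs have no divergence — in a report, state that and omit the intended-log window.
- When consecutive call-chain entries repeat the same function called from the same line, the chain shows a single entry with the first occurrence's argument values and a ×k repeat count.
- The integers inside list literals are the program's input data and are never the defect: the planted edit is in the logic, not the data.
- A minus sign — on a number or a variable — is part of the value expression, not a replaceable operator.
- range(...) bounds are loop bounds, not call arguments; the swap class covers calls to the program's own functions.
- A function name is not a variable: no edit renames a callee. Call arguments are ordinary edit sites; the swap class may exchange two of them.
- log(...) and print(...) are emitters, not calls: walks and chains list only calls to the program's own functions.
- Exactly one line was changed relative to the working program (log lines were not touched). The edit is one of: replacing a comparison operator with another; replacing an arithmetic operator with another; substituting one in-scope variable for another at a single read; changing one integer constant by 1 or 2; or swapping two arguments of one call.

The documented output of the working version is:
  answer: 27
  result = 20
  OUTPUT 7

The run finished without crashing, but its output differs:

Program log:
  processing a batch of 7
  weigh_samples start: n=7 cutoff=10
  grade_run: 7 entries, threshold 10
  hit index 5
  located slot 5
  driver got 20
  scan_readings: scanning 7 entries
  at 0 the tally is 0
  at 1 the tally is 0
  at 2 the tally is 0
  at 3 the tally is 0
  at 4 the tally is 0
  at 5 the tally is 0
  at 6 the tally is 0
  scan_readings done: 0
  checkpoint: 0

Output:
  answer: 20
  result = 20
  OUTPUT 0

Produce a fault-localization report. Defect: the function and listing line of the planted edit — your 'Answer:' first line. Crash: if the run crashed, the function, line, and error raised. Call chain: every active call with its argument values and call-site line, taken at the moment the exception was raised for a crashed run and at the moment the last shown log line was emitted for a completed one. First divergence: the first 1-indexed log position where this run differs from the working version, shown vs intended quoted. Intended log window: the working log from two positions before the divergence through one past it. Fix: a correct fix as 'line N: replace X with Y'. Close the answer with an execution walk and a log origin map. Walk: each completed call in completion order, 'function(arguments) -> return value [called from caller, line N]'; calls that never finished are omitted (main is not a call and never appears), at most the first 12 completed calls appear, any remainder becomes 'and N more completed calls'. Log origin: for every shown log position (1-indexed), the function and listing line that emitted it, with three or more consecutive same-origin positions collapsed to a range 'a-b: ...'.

Answer: the defect is in scan_readings at line 19.
Core observation: Position 8 is the first bad log line: 'at 0 the tally is 0' should read 'at 0 the tally is 1'.
Call chain: main.
First divergence: at position 8 the run shows 'at 0 the tally is 0' where the working version logs 'at 0 the tally is 1'.
Intended log window:
  6: driver got 20
  7: scan_readings: scanning 7 entries
  8: at 0 the tally is 1
  9: at 1 the tally is 2
Execution walk:
  grade_run([6, 8, 12, 6, 2, 10, 10], 10) -> 5  [called from weigh_samples, line 10]
  weigh_samples([6, 8, 12, 6, 2, 10, 10], 10) -> 20  [called from main, line 29]
  scan_readings([6, 8, 12, 6, 2, 10, 10]) -> 0  [called from main, line 31]
Log origin:
  1: logged in main at line 28
  2: logged in weigh_samples at line 9
  3: logged in grade_run at line 2
  4: logged in grade_run at line 5
  5: logged in weigh_samples at line 11
  6: logged in main at line 30
  7: logged in scan_readings at line 16
  8-14: logged in scan_readings at line 21
  15: logged in scan_readings at line 22
  16: logged in main at line 32
A correct fix: line 19: replace `!=` with `==`.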